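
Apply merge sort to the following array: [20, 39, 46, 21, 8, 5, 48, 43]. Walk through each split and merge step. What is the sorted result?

Merge sort trace:

Split: [20, 39, 46, 21, 8, 5, 48, 43] -> [20, 39, 46, 21] and [8, 5, 48, 43]
  Split: [20, 39, 46, 21] -> [20, 39] and [46, 21]
    Split: [20, 39] -> [20] and [39]
    Merge: [20] + [39] -> [20, 39]
    Split: [46, 21] -> [46] and [21]
    Merge: [46] + [21] -> [21, 46]
  Merge: [20, 39] + [21, 46] -> [20, 21, 39, 46]
  Split: [8, 5, 48, 43] -> [8, 5] and [48, 43]
    Split: [8, 5] -> [8] and [5]
    Merge: [8] + [5] -> [5, 8]
    Split: [48, 43] -> [48] and [43]
    Merge: [48] + [43] -> [43, 48]
  Merge: [5, 8] + [43, 48] -> [5, 8, 43, 48]
Merge: [20, 21, 39, 46] + [5, 8, 43, 48] -> [5, 8, 20, 21, 39, 43, 46, 48]

Final sorted array: [5, 8, 20, 21, 39, 43, 46, 48]

The merge sort proceeds by recursively splitting the array and merging sorted halves.
After all merges, the sorted array is [5, 8, 20, 21, 39, 43, 46, 48].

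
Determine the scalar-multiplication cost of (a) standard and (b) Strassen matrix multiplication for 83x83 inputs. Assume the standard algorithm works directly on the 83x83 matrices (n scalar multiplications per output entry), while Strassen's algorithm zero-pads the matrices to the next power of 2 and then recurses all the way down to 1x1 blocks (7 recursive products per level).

Matrix multiplication for 83x83 matrices:

Strassen's algorithm requires power-of-2 dimensions. Pad 83x83 to 128x128 (next power of 2).

Standard algorithm: 83^3 = 571787 multiplications
Strassen's algorithm: 7^(log2(128)) = 7^7 = 823543 multiplications
Difference: 571787 - 823543 = -251756 (Strassen uses MORE here due to padding overhead — for small or just-over-power-of-2 n, padding can outweigh the per-level savings)

Standard: 571787 multiplications (83^3). Strassen: 823543 multiplications (7^7, after padding to 128x128). Strassen reduces 8 recursive multiplications to 7 at each level.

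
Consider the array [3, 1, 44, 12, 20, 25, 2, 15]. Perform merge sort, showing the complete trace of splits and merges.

Merge sort trace:

Split: [3, 1, 44, 12, 20, 25, 2, 15] -> [3, 1, 44, 12] and [20, 25, 2, 15]
  Split: [3, 1, 44, 12] -> [3, 1] and [44, 12]
    Split: [3, 1] -> [3] and [1]
    Merge: [3] + [1] -> [1, 3]
    Split: [44, 12] -> [44] and [12]
    Merge: [44] + [12] -> [12, 44]
  Merge: [1, 3] + [12, 44] -> [1, 3, 12, 44]
  Split: [20, 25, 2, 15] -> [20, 25] and [2, 15]
    Split: [20, 25] -> [20] and [25]
    Merge: [20] + [25] -> [20, 25]
    Split: [2, 15] -> [2] and [15]
    Merge: [2] + [15] -> [2, 15]
  Merge: [20, 25] + [2, 15] -> [2, 15, 20, 25]
Merge: [1, 3, 12, 44] + [2, 15, 20, 25] -> [1, 2, 3, 12, 15, 20, 25, 44]

Final sorted array: [1, 2, 3, 12, 15, 20, 25, 44]

The merge sort proceeds by recursively splitting the array and merging sorted halves.
After all merges, the sorted array is [1, 2, 3, 12, 15, 20, 25, 44].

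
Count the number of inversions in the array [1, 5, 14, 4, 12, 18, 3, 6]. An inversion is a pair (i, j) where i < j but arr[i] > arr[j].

Finding inversions in [1, 5, 14, 4, 12, 18, 3, 6]:

(1, 3): arr[1]=5 > arr[3]=4
(1, 6): arr[1]=5 > arr[6]=3
(2, 3): arr[2]=14 > arr[3]=4
(2, 4): arr[2]=14 > arr[4]=12
(2, 6): arr[2]=14 > arr[6]=3
(2, 7): arr[2]=14 > arr[7]=6
(3, 6): arr[3]=4 > arr[6]=3
(4, 6): arr[4]=12 > arr[6]=3
(4, 7): arr[4]=12 > arr[7]=6
(5, 6): arr[5]=18 > arr[6]=3
(5, 7): arr[5]=18 > arr[7]=6

Total inversions: 11

The array has 11 inversion(s): (1,3), (1,6), (2,3), (2,4), (2,6), (2,7), (3,6), (4,6), (4,7), (5,6), (5,7). Each pair (i,j) satisfies i < j and arr[i] > arr[j].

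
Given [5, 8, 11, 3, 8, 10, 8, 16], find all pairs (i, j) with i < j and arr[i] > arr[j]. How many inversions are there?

Finding inversions in [5, 8, 11, 3, 8, 10, 8, 16]:

(0, 3): arr[0]=5 > arr[3]=3
(1, 3): arr[1]=8 > arr[3]=3
(2, 3): arr[2]=11 > arr[3]=3
(2, 4): arr[2]=11 > arr[4]=8
(2, 5): arr[2]=11 > arr[5]=10
(2, 6): arr[2]=11 > arr[6]=8
(5, 6): arr[5]=10 > arr[6]=8

Total inversions: 7

The array has 7 inversion(s): (0,3), (1,3), (2,3), (2,4), (2,5), (2,6), (5,6). Each pair (i,j) satisfies i < j and arr[i] > arr[j].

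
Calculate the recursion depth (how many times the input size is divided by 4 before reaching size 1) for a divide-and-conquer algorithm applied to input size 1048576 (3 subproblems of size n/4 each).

For divide and conquer with division factor 4:

Problem sizes at each level:
Level 0: 1048576
Level 1: 262144
Level 2: 65536
Level 3: 16384
Level 4: 4096
Level 5: 1024
Level 6: 256
Level 7: 64
Level 8: 16
Level 9: 4
Level 10: 1

The root is level 0 and the size-1 base case is level 10 (the tree spans levels 0 through 10, i.e. 11 levels counting the root), so the depth is the number of divisions: log_4(1048576) = 10

The recursion tree depth is log_4(1048576) = 10. At each level, the problem size is divided by 4, so it takes 10 divisions to reduce to a base case of size 1. The algorithm makes 3 recursive calls at each level.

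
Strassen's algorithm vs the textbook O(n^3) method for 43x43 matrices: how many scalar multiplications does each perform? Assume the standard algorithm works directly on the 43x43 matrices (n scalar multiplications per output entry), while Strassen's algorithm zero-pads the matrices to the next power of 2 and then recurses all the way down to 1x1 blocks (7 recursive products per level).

Matrix multiplication for 43x43 matrices:

Strassen's algorithm requires power-of-2 dimensions. Pad 43x43 to 64x64 (next power of 2).

Standard algorithm: 43^3 = 79507 multiplications
Strassen's algorithm: 7^(log2(64)) = 7^6 = 117649 multiplications
Difference: 79507 - 117649 = -38142 (Strassen uses MORE here due to padding overhead — for small or just-over-power-of-2 n, padding can outweigh the per-level savings)

Standard: 79507 multiplications (43^3). Strassen: 117649 multiplications (7^6, after padding to 64x64). Strassen reduces 8 recursive multiplications to 7 at each level.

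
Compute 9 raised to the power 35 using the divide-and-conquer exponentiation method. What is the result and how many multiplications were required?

Computing 9^35 by squaring (build up from 9^1; each line after the first costs one multiplication):

9^1 = 9
9^2 = (9^1)^2 = 9^2 = 81
9^4 = (9^2)^2 = 81^2 = 6561
9^8 = (9^4)^2 = 6561^2 = 43046721
9^16 = (9^8)^2 = 43046721^2 = 1853020188851841
9^17 = 9 * 9^16 = 9 * 1853020188851841 = 16677181699666569
9^34 = (9^17)^2 = 16677181699666569^2 = 278128389443693511257285776231761
9^35 = 9 * 9^34 = 9 * 278128389443693511257285776231761 = 2503155504993241601315571986085849

Result: 2503155504993241601315571986085849
Multiplications needed: 7 (7 lines after 9^1)

9^35 = 2503155504993241601315571986085849. Using exponentiation by squaring, this requires 7 multiplications. The key idea: if the exponent is even, square the half-power; if odd, multiply by the base once.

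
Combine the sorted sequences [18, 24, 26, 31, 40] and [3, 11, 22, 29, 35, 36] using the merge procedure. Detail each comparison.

Merging process:

Compare 18 vs 3: take 3 from right. Merged: [3]
Compare 18 vs 11: take 11 from right. Merged: [3, 11]
Compare 18 vs 22: take 18 from left. Merged: [3, 11, 18]
Compare 24 vs 22: take 22 from right. Merged: [3, 11, 18, 22]
Compare 24 vs 29: take 24 from left. Merged: [3, 11, 18, 22, 24]
Compare 26 vs 29: take 26 from left. Merged: [3, 11, 18, 22, 24, 26]
Compare 31 vs 29: take 29 from right. Merged: [3, 11, 18, 22, 24, 26, 29]
Compare 31 vs 35: take 31 from left. Merged: [3, 11, 18, 22, 24, 26, 29, 31]
Compare 40 vs 35: take 35 from right. Merged: [3, 11, 18, 22, 24, 26, 29, 31, 35]
Compare 40 vs 36: take 36 from right. Merged: [3, 11, 18, 22, 24, 26, 29, 31, 35, 36]
Append remaining from left: [40]. Merged: [3, 11, 18, 22, 24, 26, 29, 31, 35, 36, 40]

Final merged array: [3, 11, 18, 22, 24, 26, 29, 31, 35, 36, 40]
Total comparisons: 10

The merged array is [3, 11, 18, 22, 24, 26, 29, 31, 35, 36, 40], requiring 10 comparisons. The merge step runs in O(n) time where n is the total number of elements.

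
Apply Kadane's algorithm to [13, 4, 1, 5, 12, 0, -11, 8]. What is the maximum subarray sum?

Using Kadane's algorithm on [13, 4, 1, 5, 12, 0, -11, 8]:

Scanning through the array:
Position 1 (value 4): max_ending_here = 17, max_so_far = 17
Position 2 (value 1): max_ending_here = 18, max_so_far = 18
Position 3 (value 5): max_ending_here = 23, max_so_far = 23
Position 4 (value 12): max_ending_here = 35, max_so_far = 35
Position 5 (value 0): max_ending_here = 35, max_so_far = 35
Position 6 (value -11): max_ending_here = 24, max_so_far = 35
Position 7 (value 8): max_ending_here = 32, max_so_far = 35

Maximum subarray: [13, 4, 1, 5, 12]
Maximum sum: 35

The maximum subarray is [13, 4, 1, 5, 12] with sum 35. This subarray runs from index 0 to index 4.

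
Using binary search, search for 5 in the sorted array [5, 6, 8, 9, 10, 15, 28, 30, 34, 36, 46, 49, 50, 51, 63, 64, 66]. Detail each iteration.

Binary search for 5 in [5, 6, 8, 9, 10, 15, 28, 30, 34, 36, 46, 49, 50, 51, 63, 64, 66]:

lo=0, hi=16, mid=8, arr[mid]=34 -> 34 > 5, search left half
lo=0, hi=7, mid=3, arr[mid]=9 -> 9 > 5, search left half
lo=0, hi=2, mid=1, arr[mid]=6 -> 6 > 5, search left half
lo=0, hi=0, mid=0, arr[mid]=5 -> Found target at index 0!

Binary search finds 5 at index 0 after 4 comparisons. The search repeatedly halves the search space by comparing with the middle element.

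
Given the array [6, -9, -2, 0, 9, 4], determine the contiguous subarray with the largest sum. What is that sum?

Using Kadane's algorithm on [6, -9, -2, 0, 9, 4]:

Scanning through the array:
Position 1 (value -9): max_ending_here = -3, max_so_far = 6
Position 2 (value -2): max_ending_here = -2, max_so_far = 6
Position 3 (value 0): max_ending_here = 0, max_so_far = 6
Position 4 (value 9): max_ending_here = 9, max_so_far = 9
Position 5 (value 4): max_ending_here = 13, max_so_far = 13

Maximum subarray: [0, 9, 4]
Maximum sum: 13

The maximum subarray is [0, 9, 4] with sum 13. This subarray runs from index 3 to index 5.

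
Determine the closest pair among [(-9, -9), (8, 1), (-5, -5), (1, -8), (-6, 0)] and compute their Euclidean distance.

Computing all pairwise distances among 5 points:

d((-9, -9), (8, 1)) = 19.7231
d((-9, -9), (-5, -5)) = 5.6569
d((-9, -9), (1, -8)) = 10.0499
d((-9, -9), (-6, 0)) = 9.4868
d((8, 1), (-5, -5)) = 14.3178
d((8, 1), (1, -8)) = 11.4018
d((8, 1), (-6, 0)) = 14.0357
d((-5, -5), (1, -8)) = 6.7082
d((-5, -5), (-6, 0)) = 5.099 <-- minimum
d((1, -8), (-6, 0)) = 10.6301

Closest pair: (-5, -5) and (-6, 0) with distance 5.099

The closest pair is (-5, -5) and (-6, 0) with Euclidean distance 5.099. For 5 points, brute-force pairwise comparison is shown above. For large n, the divide-and-conquer algorithm (sort by x, recurse on halves, check the dividing strip) achieves O(n log n).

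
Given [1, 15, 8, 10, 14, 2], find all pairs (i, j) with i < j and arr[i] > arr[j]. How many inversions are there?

Finding inversions in [1, 15, 8, 10, 14, 2]:

(1, 2): arr[1]=15 > arr[2]=8
(1, 3): arr[1]=15 > arr[3]=10
(1, 4): arr[1]=15 > arr[4]=14
(1, 5): arr[1]=15 > arr[5]=2
(2, 5): arr[2]=8 > arr[5]=2
(3, 5): arr[3]=10 > arr[5]=2
(4, 5): arr[4]=14 > arr[5]=2

Total inversions: 7

The array has 7 inversion(s): (1,2), (1,3), (1,4), (1,5), (2,5), (3,5), (4,5). Each pair (i,j) satisfies i < j and arr[i] > arr[j].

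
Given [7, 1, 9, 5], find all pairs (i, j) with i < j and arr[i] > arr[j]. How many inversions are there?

Finding inversions in [7, 1, 9, 5]:

(0, 1): arr[0]=7 > arr[1]=1
(0, 3): arr[0]=7 > arr[3]=5
(2, 3): arr[2]=9 > arr[3]=5

Total inversions: 3

The array has 3 inversion(s): (0,1), (0,3), (2,3). Each pair (i,j) satisfies i < j and arr[i] > arr[j].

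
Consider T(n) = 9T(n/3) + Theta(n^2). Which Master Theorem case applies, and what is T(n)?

Master Theorem for T(n) = 9T(n/3) + O(n^2):

a = 9, b = 3, c = 2
log_b(a) = log_3(9) = 2.0000

Case 2: c = 2 = log_3(9) = 2.0000
T(n) = O(n^2 log n) = O(n^2 log n)

For T(n) = 9T(n/3) + O(n^2): log_3(9) = 2.0000. This is Case 2 of the Master Theorem (c = log_b(a), equal work at all levels), giving O(n^2 log n).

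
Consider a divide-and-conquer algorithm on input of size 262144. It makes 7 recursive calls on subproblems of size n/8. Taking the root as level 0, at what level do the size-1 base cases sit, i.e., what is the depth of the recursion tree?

For divide and conquer with division factor 8:

Problem sizes at each level:
Level 0: 262144
Level 1: 32768
Level 2: 4096
Level 3: 512
Level 4: 64
Level 5: 8
Level 6: 1

The root is level 0 and the size-1 base case is level 6 (the tree spans levels 0 through 6, i.e. 7 levels counting the root), so the depth is the number of divisions: log_8(262144) = 6

The recursion tree depth is log_8(262144) = 6. At each level, the problem size is divided by 8, so it takes 6 divisions to reduce to a base case of size 1. The algorithm makes 7 recursive calls at each level.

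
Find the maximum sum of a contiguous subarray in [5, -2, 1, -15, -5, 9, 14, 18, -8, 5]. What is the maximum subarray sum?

Using Kadane's algorithm on [5, -2, 1, -15, -5, 9, 14, 18, -8, 5]:

Scanning through the array:
Position 1 (value -2): max_ending_here = 3, max_so_far = 5
Position 2 (value 1): max_ending_here = 4, max_so_far = 5
Position 3 (value -15): max_ending_here = -11, max_so_far = 5
Position 4 (value -5): max_ending_here = -5, max_so_far = 5
Position 5 (value 9): max_ending_here = 9, max_so_far = 9
Position 6 (value 14): max_ending_here = 23, max_so_far = 23
Position 7 (value 18): max_ending_here = 41, max_so_far = 41
Position 8 (value -8): max_ending_here = 33, max_so_far = 41
Position 9 (value 5): max_ending_here = 38, max_so_far = 41

Maximum subarray: [9, 14, 18]
Maximum sum: 41

The maximum subarray is [9, 14, 18] with sum 41. This subarray runs from index 5 to index 7.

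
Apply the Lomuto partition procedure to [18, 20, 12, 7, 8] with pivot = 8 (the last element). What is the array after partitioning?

Lomuto partition with pivot = 8:

Initial array: [18, 20, 12, 7, 8]

arr[0]=18 > 8: no swap
arr[1]=20 > 8: no swap
arr[2]=12 > 8: no swap
arr[3]=7 <= 8: swap with position 0, array becomes [7, 20, 12, 18, 8]

Place pivot at position 1: [7, 8, 12, 18, 20]
Pivot position: 1

After partitioning with pivot 8, the array becomes [7, 8, 12, 18, 20]. The pivot is placed at index 1. All elements to the left of the pivot are <= 8, and all elements to the right are > 8.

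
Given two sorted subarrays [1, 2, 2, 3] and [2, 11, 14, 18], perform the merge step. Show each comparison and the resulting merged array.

Merging process:

Compare 1 vs 2: take 1 from left. Merged: [1]
Compare 2 vs 2: take 2 from left. Merged: [1, 2]
Compare 2 vs 2: take 2 from left. Merged: [1, 2, 2]
Compare 3 vs 2: take 2 from right. Merged: [1, 2, 2, 2]
Compare 3 vs 11: take 3 from left. Merged: [1, 2, 2, 2, 3]
Append remaining from right: [11, 14, 18]. Merged: [1, 2, 2, 2, 3, 11, 14, 18]

Final merged array: [1, 2, 2, 2, 3, 11, 14, 18]
Total comparisons: 5

The merged array is [1, 2, 2, 2, 3, 11, 14, 18], requiring 5 comparisons. The merge step runs in O(n) time where n is the total number of elements.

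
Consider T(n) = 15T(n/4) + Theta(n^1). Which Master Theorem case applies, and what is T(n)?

Master Theorem for T(n) = 15T(n/4) + O(n^1):

a = 15, b = 4, c = 1
log_b(a) = log_4(15) = 1.9534

Case 1: c = 1 < log_4(15) = 1.9534
T(n) = O(n^(log_4 15))

For T(n) = 15T(n/4) + O(n^1): log_4(15) = 1.9534. This is Case 1 of the Master Theorem (c < log_b(a), work dominated by leaves), giving O(n^(log_4 15)).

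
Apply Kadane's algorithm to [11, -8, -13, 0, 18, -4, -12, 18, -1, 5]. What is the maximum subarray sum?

Using Kadane's algorithm on [11, -8, -13, 0, 18, -4, -12, 18, -1, 5]:

Scanning through the array:
Position 1 (value -8): max_ending_here = 3, max_so_far = 11
Position 2 (value -13): max_ending_here = -10, max_so_far = 11
Position 3 (value 0): max_ending_here = 0, max_so_far = 11
Position 4 (value 18): max_ending_here = 18, max_so_far = 18
Position 5 (value -4): max_ending_here = 14, max_so_far = 18
Position 6 (value -12): max_ending_here = 2, max_so_far = 18
Position 7 (value 18): max_ending_here = 20, max_so_far = 20
Position 8 (value -1): max_ending_here = 19, max_so_far = 20
Position 9 (value 5): max_ending_here = 24, max_so_far = 24

Maximum subarray: [0, 18, -4, -12, 18, -1, 5]
Maximum sum: 24

The maximum subarray is [0, 18, -4, -12, 18, -1, 5] with sum 24. This subarray runs from index 3 to index 9.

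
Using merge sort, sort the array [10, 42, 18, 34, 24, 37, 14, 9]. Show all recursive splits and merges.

Merge sort trace:

Split: [10, 42, 18, 34, 24, 37, 14, 9] -> [10, 42, 18, 34] and [24, 37, 14, 9]
  Split: [10, 42, 18, 34] -> [10, 42] and [18, 34]
    Split: [10, 42] -> [10] and [42]
    Merge: [10] + [42] -> [10, 42]
    Split: [18, 34] -> [18] and [34]
    Merge: [18] + [34] -> [18, 34]
  Merge: [10, 42] + [18, 34] -> [10, 18, 34, 42]
  Split: [24, 37, 14, 9] -> [24, 37] and [14, 9]
    Split: [24, 37] -> [24] and [37]
    Merge: [24] + [37] -> [24, 37]
    Split: [14, 9] -> [14] and [9]
    Merge: [14] + [9] -> [9, 14]
  Merge: [24, 37] + [9, 14] -> [9, 14, 24, 37]
Merge: [10, 18, 34, 42] + [9, 14, 24, 37] -> [9, 10, 14, 18, 24, 34, 37, 42]

Final sorted array: [9, 10, 14, 18, 24, 34, 37, 42]

The merge sort proceeds by recursively splitting the array and merging sorted halves.
After all merges, the sorted array is [9, 10, 14, 18, 24, 34, 37, 42].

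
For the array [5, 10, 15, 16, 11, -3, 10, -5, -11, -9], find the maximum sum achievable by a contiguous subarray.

Using Kadane's algorithm on [5, 10, 15, 16, 11, -3, 10, -5, -11, -9]:

Scanning through the array:
Position 1 (value 10): max_ending_here = 15, max_so_far = 15
Position 2 (value 15): max_ending_here = 30, max_so_far = 30
Position 3 (value 16): max_ending_here = 46, max_so_far = 46
Position 4 (value 11): max_ending_here = 57, max_so_far = 57
Position 5 (value -3): max_ending_here = 54, max_so_far = 57
Position 6 (value 10): max_ending_here = 64, max_so_far = 64
Position 7 (value -5): max_ending_here = 59, max_so_far = 64
Position 8 (value -11): max_ending_here = 48, max_so_far = 64
Position 9 (value -9): max_ending_here = 39, max_so_far = 64

Maximum subarray: [5, 10, 15, 16, 11, -3, 10]
Maximum sum: 64

The maximum subarray is [5, 10, 15, 16, 11, -3, 10] with sum 64. This subarray runs from index 0 to index 6.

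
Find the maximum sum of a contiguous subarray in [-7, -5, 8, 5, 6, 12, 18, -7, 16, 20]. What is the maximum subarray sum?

Using Kadane's algorithm on [-7, -5, 8, 5, 6, 12, 18, -7, 16, 20]:

Scanning through the array:
Position 1 (value -5): max_ending_here = -5, max_so_far = -5
Position 2 (value 8): max_ending_here = 8, max_so_far = 8
Position 3 (value 5): max_ending_here = 13, max_so_far = 13
Position 4 (value 6): max_ending_here = 19, max_so_far = 19
Position 5 (value 12): max_ending_here = 31, max_so_far = 31
Position 6 (value 18): max_ending_here = 49, max_so_far = 49
Position 7 (value -7): max_ending_here = 42, max_so_far = 49
Position 8 (value 16): max_ending_here = 58, max_so_far = 58
Position 9 (value 20): max_ending_here = 78, max_so_far = 78

Maximum subarray: [8, 5, 6, 12, 18, -7, 16, 20]
Maximum sum: 78

The maximum subarray is [8, 5, 6, 12, 18, -7, 16, 20] with sum 78. This subarray runs from index 2 to index 9.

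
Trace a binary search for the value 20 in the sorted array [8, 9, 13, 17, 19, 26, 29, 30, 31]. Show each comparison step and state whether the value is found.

Binary search for 20 in [8, 9, 13, 17, 19, 26, 29, 30, 31]:

lo=0, hi=8, mid=4, arr[mid]=19 -> 19 < 20, search right half
lo=5, hi=8, mid=6, arr[mid]=29 -> 29 > 20, search left half
lo=5, hi=5, mid=5, arr[mid]=26 -> 26 > 20, search left half
lo=5 > hi=4, target 20 not found

Binary search determines that 20 is not in the array after 3 comparisons. The search space was exhausted without finding the target.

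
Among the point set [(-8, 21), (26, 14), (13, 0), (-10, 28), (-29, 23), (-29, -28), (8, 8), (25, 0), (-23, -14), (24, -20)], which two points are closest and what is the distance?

Computing all pairwise distances among 10 points:

d((-8, 21), (26, 14)) = 34.7131
d((-8, 21), (13, 0)) = 29.6985
d((-8, 21), (-10, 28)) = 7.2801 <-- minimum
d((-8, 21), (-29, 23)) = 21.095
d((-8, 21), (-29, -28)) = 53.3104
d((-8, 21), (8, 8)) = 20.6155
d((-8, 21), (25, 0)) = 39.1152
d((-8, 21), (-23, -14)) = 38.0789
d((-8, 21), (24, -20)) = 52.0096
d((26, 14), (13, 0)) = 19.105
d((26, 14), (-10, 28)) = 38.6264
d((26, 14), (-29, 23)) = 55.7315
d((26, 14), (-29, -28)) = 69.2026
d((26, 14), (8, 8)) = 18.9737
d((26, 14), (25, 0)) = 14.0357
d((26, 14), (-23, -14)) = 56.4358
d((26, 14), (24, -20)) = 34.0588
d((13, 0), (-10, 28)) = 36.2353
d((13, 0), (-29, 23)) = 47.8853
d((13, 0), (-29, -28)) = 50.4777
d((13, 0), (8, 8)) = 9.434
d((13, 0), (25, 0)) = 12.0
d((13, 0), (-23, -14)) = 38.6264
d((13, 0), (24, -20)) = 22.8254
d((-10, 28), (-29, 23)) = 19.6469
d((-10, 28), (-29, -28)) = 59.1354
d((-10, 28), (8, 8)) = 26.9072
d((-10, 28), (25, 0)) = 44.8219
d((-10, 28), (-23, -14)) = 43.9659
d((-10, 28), (24, -20)) = 58.8218
d((-29, 23), (-29, -28)) = 51.0
d((-29, 23), (8, 8)) = 39.9249
d((-29, 23), (25, 0)) = 58.6941
d((-29, 23), (-23, -14)) = 37.4833
d((-29, 23), (24, -20)) = 68.2495
d((-29, -28), (8, 8)) = 51.6236
d((-29, -28), (25, 0)) = 60.8276
d((-29, -28), (-23, -14)) = 15.2315
d((-29, -28), (24, -20)) = 53.6004
d((8, 8), (25, 0)) = 18.7883
d((8, 8), (-23, -14)) = 38.0132
d((8, 8), (24, -20)) = 32.249
d((25, 0), (-23, -14)) = 50.0
d((25, 0), (24, -20)) = 20.025
d((-23, -14), (24, -20)) = 47.3814

Closest pair: (-8, 21) and (-10, 28) with distance 7.2801

The closest pair is (-8, 21) and (-10, 28) with Euclidean distance 7.2801. For 10 points, brute-force pairwise comparison is shown above. For large n, the divide-and-conquer algorithm (sort by x, recurse on halves, check the dividing strip) achieves O(n log n).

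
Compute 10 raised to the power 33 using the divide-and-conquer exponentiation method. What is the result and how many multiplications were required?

Computing 10^33 by squaring (build up from 10^1; each line after the first costs one multiplication):

10^1 = 10
10^2 = (10^1)^2 = 10^2 = 100
10^4 = (10^2)^2 = 100^2 = 10000
10^8 = (10^4)^2 = 10000^2 = 100000000
10^16 = (10^8)^2 = 100000000^2 = 10000000000000000
10^32 = (10^16)^2 = 10000000000000000^2 = 100000000000000000000000000000000
10^33 = 10 * 10^32 = 10 * 100000000000000000000000000000000 = 1000000000000000000000000000000000

Result: 1000000000000000000000000000000000
Multiplications needed: 6 (6 lines after 10^1)

10^33 = 1000000000000000000000000000000000. Using exponentiation by squaring, this requires 6 multiplications. The key idea: if the exponent is even, square the half-power; if odd, multiply by the base once.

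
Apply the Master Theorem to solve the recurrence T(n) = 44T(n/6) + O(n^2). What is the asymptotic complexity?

Master Theorem for T(n) = 44T(n/6) + O(n^2):

a = 44, b = 6, c = 2
log_b(a) = log_6(44) = 2.1120

Case 1: c = 2 < log_6(44) = 2.1120
T(n) = O(n^(log_6 44))

For T(n) = 44T(n/6) + O(n^2): log_6(44) = 2.1120. This is Case 1 of the Master Theorem (c < log_b(a), work dominated by leaves), giving O(n^(log_6 44)).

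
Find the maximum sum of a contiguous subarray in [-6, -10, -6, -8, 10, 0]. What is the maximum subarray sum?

Using Kadane's algorithm on [-6, -10, -6, -8, 10, 0]:

Scanning through the array:
Position 1 (value -10): max_ending_here = -10, max_so_far = -6
Position 2 (value -6): max_ending_here = -6, max_so_far = -6
Position 3 (value -8): max_ending_here = -8, max_so_far = -6
Position 4 (value 10): max_ending_here = 10, max_so_far = 10
Position 5 (value 0): max_ending_here = 10, max_so_far = 10

Maximum subarray: [10]
Maximum sum: 10

The maximum subarray is [10] with sum 10. This subarray runs from index 4 to index 4.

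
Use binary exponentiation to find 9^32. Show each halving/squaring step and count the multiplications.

Computing 9^32 by squaring (build up from 9^1; each line after the first costs one multiplication):

9^1 = 9
9^2 = (9^1)^2 = 9^2 = 81
9^4 = (9^2)^2 = 81^2 = 6561
9^8 = (9^4)^2 = 6561^2 = 43046721
9^16 = (9^8)^2 = 43046721^2 = 1853020188851841
9^32 = (9^16)^2 = 1853020188851841^2 = 3433683820292512484657849089281

Result: 3433683820292512484657849089281
Multiplications needed: 5 (5 lines after 9^1)

9^32 = 3433683820292512484657849089281. Using exponentiation by squaring, this requires 5 multiplications. The key idea: if the exponent is even, square the half-power; if odd, multiply by the base once.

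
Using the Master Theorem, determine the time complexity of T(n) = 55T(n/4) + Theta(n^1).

Master Theorem for T(n) = 55T(n/4) + O(n^1):

a = 55, b = 4, c = 1
log_b(a) = log_4(55) = 2.8907

Case 1: c = 1 < log_4(55) = 2.8907
T(n) = O(n^(log_4 55))

For T(n) = 55T(n/4) + O(n^1): log_4(55) = 2.8907. This is Case 1 of the Master Theorem (c < log_b(a), work dominated by leaves), giving O(n^(log_4 55)).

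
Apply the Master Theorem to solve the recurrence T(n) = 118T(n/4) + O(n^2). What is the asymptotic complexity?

Master Theorem for T(n) = 118T(n/4) + O(n^2):

a = 118, b = 4, c = 2
log_b(a) = log_4(118) = 3.4413

Case 1: c = 2 < log_4(118) = 3.4413
T(n) = O(n^(log_4 118))

For T(n) = 118T(n/4) + O(n^2): log_4(118) = 3.4413. This is Case 1 of the Master Theorem (c < log_b(a), work dominated by leaves), giving O(n^(log_4 118)).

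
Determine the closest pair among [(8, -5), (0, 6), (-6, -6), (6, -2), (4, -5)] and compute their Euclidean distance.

Computing all pairwise distances among 5 points:

d((8, -5), (0, 6)) = 13.6015
d((8, -5), (-6, -6)) = 14.0357
d((8, -5), (6, -2)) = 3.6056 <-- minimum
d((8, -5), (4, -5)) = 4.0
d((0, 6), (-6, -6)) = 13.4164
d((0, 6), (6, -2)) = 10.0
d((0, 6), (4, -5)) = 11.7047
d((-6, -6), (6, -2)) = 12.6491
d((-6, -6), (4, -5)) = 10.0499
d((6, -2), (4, -5)) = 3.6056 <-- minimum

Minimum distance: 3.6056 (tie among 2 pairs: (8, -5) and (6, -2); (6, -2) and (4, -5))

The minimum Euclidean distance is 3.6056. There is a tie: 2 pairs achieve this minimum — (8, -5) and (6, -2); (6, -2) and (4, -5). Any of these is a valid closest pair. For 5 points, brute-force pairwise comparison is shown above. For large n, the divide-and-conquer algorithm (sort by x, recurse on halves, check the dividing strip) achieves O(n log n).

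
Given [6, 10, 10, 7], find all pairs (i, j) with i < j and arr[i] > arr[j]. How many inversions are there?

Finding inversions in [6, 10, 10, 7]:

(1, 3): arr[1]=10 > arr[3]=7
(2, 3): arr[2]=10 > arr[3]=7

Total inversions: 2

The array has 2 inversion(s): (1,3), (2,3). Each pair (i,j) satisfies i < j and arr[i] > arr[j].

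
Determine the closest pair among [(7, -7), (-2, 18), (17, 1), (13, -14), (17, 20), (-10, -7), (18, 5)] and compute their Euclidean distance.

Computing all pairwise distances among 7 points:

d((7, -7), (-2, 18)) = 26.5707
d((7, -7), (17, 1)) = 12.8062
d((7, -7), (13, -14)) = 9.2195
d((7, -7), (17, 20)) = 28.7924
d((7, -7), (-10, -7)) = 17.0
d((7, -7), (18, 5)) = 16.2788
d((-2, 18), (17, 1)) = 25.4951
d((-2, 18), (13, -14)) = 35.3412
d((-2, 18), (17, 20)) = 19.105
d((-2, 18), (-10, -7)) = 26.2488
d((-2, 18), (18, 5)) = 23.8537
d((17, 1), (13, -14)) = 15.5242
d((17, 1), (17, 20)) = 19.0
d((17, 1), (-10, -7)) = 28.1603
d((17, 1), (18, 5)) = 4.1231 <-- minimum
d((13, -14), (17, 20)) = 34.2345
d((13, -14), (-10, -7)) = 24.0416
d((13, -14), (18, 5)) = 19.6469
d((17, 20), (-10, -7)) = 38.1838
d((17, 20), (18, 5)) = 15.0333
d((-10, -7), (18, 5)) = 30.4631

Closest pair: (17, 1) and (18, 5) with distance 4.1231

The closest pair is (17, 1) and (18, 5) with Euclidean distance 4.1231. For 7 points, brute-force pairwise comparison is shown above. For large n, the divide-and-conquer algorithm (sort by x, recurse on halves, check the dividing strip) achieves O(n log n).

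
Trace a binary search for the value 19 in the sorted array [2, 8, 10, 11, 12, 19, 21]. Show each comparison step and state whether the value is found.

Binary search for 19 in [2, 8, 10, 11, 12, 19, 21]:

lo=0, hi=6, mid=3, arr[mid]=11 -> 11 < 19, search right half
lo=4, hi=6, mid=5, arr[mid]=19 -> Found target at index 5!

Binary search finds 19 at index 5 after 2 comparisons. The search repeatedly halves the search space by comparing with the middle element.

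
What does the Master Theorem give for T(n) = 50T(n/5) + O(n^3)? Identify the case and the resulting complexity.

Master Theorem for T(n) = 50T(n/5) + O(n^3):

a = 50, b = 5, c = 3
log_b(a) = log_5(50) = 2.4307

Case 3: c = 3 > log_5(50) = 2.4307
T(n) = O(n^3) = O(n^3)

For T(n) = 50T(n/5) + O(n^3): log_5(50) = 2.4307. This is Case 3 of the Master Theorem (c > log_b(a), work dominated by root), giving O(n^3).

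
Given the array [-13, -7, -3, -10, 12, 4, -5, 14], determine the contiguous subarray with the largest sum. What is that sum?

Using Kadane's algorithm on [-13, -7, -3, -10, 12, 4, -5, 14]:

Scanning through the array:
Position 1 (value -7): max_ending_here = -7, max_so_far = -7
Position 2 (value -3): max_ending_here = -3, max_so_far = -3
Position 3 (value -10): max_ending_here = -10, max_so_far = -3
Position 4 (value 12): max_ending_here = 12, max_so_far = 12
Position 5 (value 4): max_ending_here = 16, max_so_far = 16
Position 6 (value -5): max_ending_here = 11, max_so_far = 16
Position 7 (value 14): max_ending_here = 25, max_so_far = 25

Maximum subarray: [12, 4, -5, 14]
Maximum sum: 25

The maximum subarray is [12, 4, -5, 14] with sum 25. This subarray runs from index 4 to index 7.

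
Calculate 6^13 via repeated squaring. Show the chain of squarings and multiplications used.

Computing 6^13 by squaring (build up from 6^1; each line after the first costs one multiplication):

6^1 = 6
6^2 = (6^1)^2 = 6^2 = 36
6^3 = 6 * 6^2 = 6 * 36 = 216
6^6 = (6^3)^2 = 216^2 = 46656
6^12 = (6^6)^2 = 46656^2 = 2176782336
6^13 = 6 * 6^12 = 6 * 2176782336 = 13060694016

Result: 13060694016
Multiplications needed: 5 (5 lines after 6^1)

6^13 = 13060694016. Using exponentiation by squaring, this requires 5 multiplications. The key idea: if the exponent is even, square the half-power; if odd, multiply by the base once.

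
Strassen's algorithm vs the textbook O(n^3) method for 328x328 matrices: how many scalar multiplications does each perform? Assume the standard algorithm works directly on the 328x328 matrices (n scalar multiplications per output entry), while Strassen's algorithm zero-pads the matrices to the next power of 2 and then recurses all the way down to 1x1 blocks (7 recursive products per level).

Matrix multiplication for 328x328 matrices:

Strassen's algorithm requires power-of-2 dimensions. Pad 328x328 to 512x512 (next power of 2).

Standard algorithm: 328^3 = 35287552 multiplications
Strassen's algorithm: 7^(log2(512)) = 7^9 = 40353607 multiplications
Difference: 35287552 - 40353607 = -5066055 (Strassen uses MORE here due to padding overhead — for small or just-over-power-of-2 n, padding can outweigh the per-level savings)

Standard: 35287552 multiplications (328^3). Strassen: 40353607 multiplications (7^9, after padding to 512x512). Strassen reduces 8 recursive multiplications to 7 at each level.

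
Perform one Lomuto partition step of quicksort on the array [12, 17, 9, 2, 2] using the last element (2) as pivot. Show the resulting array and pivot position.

Lomuto partition with pivot = 2:

Initial array: [12, 17, 9, 2, 2]

arr[0]=12 > 2: no swap
arr[1]=17 > 2: no swap
arr[2]=9 > 2: no swap
arr[3]=2 <= 2: swap with position 0, array becomes [2, 17, 9, 12, 2]

Place pivot at position 1: [2, 2, 9, 12, 17]
Pivot position: 1

After partitioning with pivot 2, the array becomes [2, 2, 9, 12, 17]. The pivot is placed at index 1. All elements to the left of the pivot are <= 2, and all elements to the right are > 2.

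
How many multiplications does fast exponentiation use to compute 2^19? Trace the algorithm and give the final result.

Computing 2^19 by squaring (build up from 2^1; each line after the first costs one multiplication):

2^1 = 2
2^2 = (2^1)^2 = 2^2 = 4
2^4 = (2^2)^2 = 4^2 = 16
2^8 = (2^4)^2 = 16^2 = 256
2^9 = 2 * 2^8 = 2 * 256 = 512
2^18 = (2^9)^2 = 512^2 = 262144
2^19 = 2 * 2^18 = 2 * 262144 = 524288

Result: 524288
Multiplications needed: 6 (6 lines after 2^1)

2^19 = 524288. Using exponentiation by squaring, this requires 6 multiplications. The key idea: if the exponent is even, square the half-power; if odd, multiply by the base once.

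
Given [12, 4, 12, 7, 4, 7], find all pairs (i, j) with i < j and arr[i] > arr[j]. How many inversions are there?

Finding inversions in [12, 4, 12, 7, 4, 7]:

(0, 1): arr[0]=12 > arr[1]=4
(0, 3): arr[0]=12 > arr[3]=7
(0, 4): arr[0]=12 > arr[4]=4
(0, 5): arr[0]=12 > arr[5]=7
(2, 3): arr[2]=12 > arr[3]=7
(2, 4): arr[2]=12 > arr[4]=4
(2, 5): arr[2]=12 > arr[5]=7
(3, 4): arr[3]=7 > arr[4]=4

Total inversions: 8

The array has 8 inversion(s): (0,1), (0,3), (0,4), (0,5), (2,3), (2,4), (2,5), (3,4). Each pair (i,j) satisfies i < j and arr[i] > arr[j].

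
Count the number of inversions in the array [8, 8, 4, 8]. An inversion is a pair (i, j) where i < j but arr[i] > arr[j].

Finding inversions in [8, 8, 4, 8]:

(0, 2): arr[0]=8 > arr[2]=4
(1, 2): arr[1]=8 > arr[2]=4

Total inversions: 2

The array has 2 inversion(s): (0,2), (1,2). Each pair (i,j) satisfies i < j and arr[i] > arr[j].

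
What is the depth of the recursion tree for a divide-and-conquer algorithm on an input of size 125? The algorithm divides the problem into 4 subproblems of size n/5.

For divide and conquer with division factor 5:

Problem sizes at each level:
Level 0: 125
Level 1: 25
Level 2: 5
Level 3: 1

The root is level 0 and the size-1 base case is level 3 (the tree spans levels 0 through 3, i.e. 4 levels counting the root), so the depth is the number of divisions: log_5(125) = 3

The recursion tree depth is log_5(125) = 3. At each level, the problem size is divided by 5, so it takes 3 divisions to reduce to a base case of size 1. The algorithm makes 4 recursive calls at each level.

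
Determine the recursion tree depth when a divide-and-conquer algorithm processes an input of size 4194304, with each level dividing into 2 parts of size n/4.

For divide and conquer with division factor 4:

Problem sizes at each level:
Level 0: 4194304
Level 1: 1048576
Level 2: 262144
Level 3: 65536
Level 4: 16384
Level 5: 4096
Level 6: 1024
Level 7: 256
Level 8: 64
Level 9: 16
Level 10: 4
Level 11: 1

The root is level 0 and the size-1 base case is level 11 (the tree spans levels 0 through 11, i.e. 12 levels counting the root), so the depth is the number of divisions: log_4(4194304) = 11

The recursion tree depth is log_4(4194304) = 11. At each level, the problem size is divided by 4, so it takes 11 divisions to reduce to a base case of size 1. The algorithm makes 2 recursive calls at each level.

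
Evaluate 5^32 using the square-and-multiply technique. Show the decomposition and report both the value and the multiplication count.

Computing 5^32 by squaring (build up from 5^1; each line after the first costs one multiplication):

5^1 = 5
5^2 = (5^1)^2 = 5^2 = 25
5^4 = (5^2)^2 = 25^2 = 625
5^8 = (5^4)^2 = 625^2 = 390625
5^16 = (5^8)^2 = 390625^2 = 152587890625
5^32 = (5^16)^2 = 152587890625^2 = 23283064365386962890625

Result: 23283064365386962890625
Multiplications needed: 5 (5 lines after 5^1)

5^32 = 23283064365386962890625. Using exponentiation by squaring, this requires 5 multiplications. The key idea: if the exponent is even, square the half-power; if odd, multiply by the base once.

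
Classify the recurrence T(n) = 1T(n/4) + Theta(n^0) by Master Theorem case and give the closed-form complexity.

Master Theorem for T(n) = 1T(n/4) + O(n^0):

a = 1, b = 4, c = 0
log_b(a) = log_4(1) = 0.0000

Case 2: c = 0 = log_4(1) = 0.0000
T(n) = O(n^0 log n) = O(log n)

For T(n) = 1T(n/4) + O(n^0): log_4(1) = 0.0000. This is Case 2 of the Master Theorem (c = log_b(a), equal work at all levels), giving O(log n).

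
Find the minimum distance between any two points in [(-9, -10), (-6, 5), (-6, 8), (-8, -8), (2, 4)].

Computing all pairwise distances among 5 points:

d((-9, -10), (-6, 5)) = 15.2971
d((-9, -10), (-6, 8)) = 18.2483
d((-9, -10), (-8, -8)) = 2.2361 <-- minimum
d((-9, -10), (2, 4)) = 17.8045
d((-6, 5), (-6, 8)) = 3.0
d((-6, 5), (-8, -8)) = 13.1529
d((-6, 5), (2, 4)) = 8.0623
d((-6, 8), (-8, -8)) = 16.1245
d((-6, 8), (2, 4)) = 8.9443
d((-8, -8), (2, 4)) = 15.6205

Closest pair: (-9, -10) and (-8, -8) with distance 2.2361

The closest pair is (-9, -10) and (-8, -8) with Euclidean distance 2.2361. For 5 points, brute-force pairwise comparison is shown above. For large n, the divide-and-conquer algorithm (sort by x, recurse on halves, check the dividing strip) achieves O(n log n).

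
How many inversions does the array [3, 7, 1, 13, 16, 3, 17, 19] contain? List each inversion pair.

Finding inversions in [3, 7, 1, 13, 16, 3, 17, 19]:

(0, 2): arr[0]=3 > arr[2]=1
(1, 2): arr[1]=7 > arr[2]=1
(1, 5): arr[1]=7 > arr[5]=3
(3, 5): arr[3]=13 > arr[5]=3
(4, 5): arr[4]=16 > arr[5]=3

Total inversions: 5

The array has 5 inversion(s): (0,2), (1,2), (1,5), (3,5), (4,5). Each pair (i,j) satisfies i < j and arr[i] > arr[j].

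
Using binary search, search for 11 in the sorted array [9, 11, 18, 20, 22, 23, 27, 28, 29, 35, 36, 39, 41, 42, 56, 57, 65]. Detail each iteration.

Binary search for 11 in [9, 11, 18, 20, 22, 23, 27, 28, 29, 35, 36, 39, 41, 42, 56, 57, 65]:

lo=0, hi=16, mid=8, arr[mid]=29 -> 29 > 11, search left half
lo=0, hi=7, mid=3, arr[mid]=20 -> 20 > 11, search left half
lo=0, hi=2, mid=1, arr[mid]=11 -> Found target at index 1!

Binary search finds 11 at index 1 after 3 comparisons. The search repeatedly halves the search space by comparing with the middle element.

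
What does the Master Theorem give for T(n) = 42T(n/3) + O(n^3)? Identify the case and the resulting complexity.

Master Theorem for T(n) = 42T(n/3) + O(n^3):

a = 42, b = 3, c = 3
log_b(a) = log_3(42) = 3.4022

Case 1: c = 3 < log_3(42) = 3.4022
T(n) = O(n^(log_3 42))

For T(n) = 42T(n/3) + O(n^3): log_3(42) = 3.4022. This is Case 1 of the Master Theorem (c < log_b(a), work dominated by leaves), giving O(n^(log_3 42)).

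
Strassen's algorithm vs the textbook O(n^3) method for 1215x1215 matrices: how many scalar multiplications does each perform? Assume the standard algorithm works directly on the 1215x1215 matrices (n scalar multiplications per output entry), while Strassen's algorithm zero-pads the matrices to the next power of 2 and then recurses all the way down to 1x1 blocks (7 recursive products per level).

Matrix multiplication for 1215x1215 matrices:

Strassen's algorithm requires power-of-2 dimensions. Pad 1215x1215 to 2048x2048 (next power of 2).

Standard algorithm: 1215^3 = 1793613375 multiplications
Strassen's algorithm: 7^(log2(2048)) = 7^11 = 1977326743 multiplications
Difference: 1793613375 - 1977326743 = -183713368 (Strassen uses MORE here due to padding overhead — for small or just-over-power-of-2 n, padding can outweigh the per-level savings)

Standard: 1793613375 multiplications (1215^3). Strassen: 1977326743 multiplications (7^11, after padding to 2048x2048). Strassen reduces 8 recursive multiplications to 7 at each level.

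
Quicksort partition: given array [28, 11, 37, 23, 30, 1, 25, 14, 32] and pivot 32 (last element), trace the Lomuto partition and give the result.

Lomuto partition with pivot = 32:

Initial array: [28, 11, 37, 23, 30, 1, 25, 14, 32]

arr[0]=28 <= 32: swap with position 0, array becomes [28, 11, 37, 23, 30, 1, 25, 14, 32]
arr[1]=11 <= 32: swap with position 1, array becomes [28, 11, 37, 23, 30, 1, 25, 14, 32]
arr[2]=37 > 32: no swap
arr[3]=23 <= 32: swap with position 2, array becomes [28, 11, 23, 37, 30, 1, 25, 14, 32]
arr[4]=30 <= 32: swap with position 3, array becomes [28, 11, 23, 30, 37, 1, 25, 14, 32]
arr[5]=1 <= 32: swap with position 4, array becomes [28, 11, 23, 30, 1, 37, 25, 14, 32]
arr[6]=25 <= 32: swap with position 5, array becomes [28, 11, 23, 30, 1, 25, 37, 14, 32]
arr[7]=14 <= 32: swap with position 6, array becomes [28, 11, 23, 30, 1, 25, 14, 37, 32]

Place pivot at position 7: [28, 11, 23, 30, 1, 25, 14, 32, 37]
Pivot position: 7

After partitioning with pivot 32, the array becomes [28, 11, 23, 30, 1, 25, 14, 32, 37]. The pivot is placed at index 7. All elements to the left of the pivot are <= 32, and all elements to the right are > 32.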